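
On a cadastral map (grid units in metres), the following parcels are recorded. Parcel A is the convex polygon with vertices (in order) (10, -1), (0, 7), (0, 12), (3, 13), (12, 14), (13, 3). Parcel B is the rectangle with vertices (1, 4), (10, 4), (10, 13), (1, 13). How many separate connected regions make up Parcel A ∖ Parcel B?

Parcel A ∖ Parcel B splits into 2 disjoint pieces (area 51.625, area 5.5667).

2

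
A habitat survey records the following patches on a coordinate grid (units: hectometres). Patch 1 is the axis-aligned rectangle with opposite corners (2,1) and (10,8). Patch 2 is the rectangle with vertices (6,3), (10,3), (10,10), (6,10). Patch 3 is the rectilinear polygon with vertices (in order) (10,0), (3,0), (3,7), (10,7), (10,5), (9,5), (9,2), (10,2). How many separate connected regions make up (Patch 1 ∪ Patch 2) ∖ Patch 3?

2

(Patch 1 ∪ Patch 2) ∖ Patch 3 splits into 2 disjoint pieces (area 22, area 3).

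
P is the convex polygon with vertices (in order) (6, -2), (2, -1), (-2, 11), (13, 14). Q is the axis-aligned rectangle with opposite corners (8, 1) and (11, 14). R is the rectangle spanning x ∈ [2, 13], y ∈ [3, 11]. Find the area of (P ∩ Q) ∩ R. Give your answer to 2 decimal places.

The region (P ∩ Q) ∩ R is the polygon with vertices (11,9.429), (8.188,3), (8,3), (8,11), (11,11).
By the shoelace formula its area is 14.96.

14.96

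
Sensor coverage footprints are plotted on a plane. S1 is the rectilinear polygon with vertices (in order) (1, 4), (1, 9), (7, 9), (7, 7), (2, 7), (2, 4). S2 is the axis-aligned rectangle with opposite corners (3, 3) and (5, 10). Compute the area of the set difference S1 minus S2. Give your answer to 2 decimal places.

11.00

|S1| = 15, |S1∩S2| = 4.
|S1 ∖ S2| = |S1| − |S1∩S2| = 15 − 4 = 11.00.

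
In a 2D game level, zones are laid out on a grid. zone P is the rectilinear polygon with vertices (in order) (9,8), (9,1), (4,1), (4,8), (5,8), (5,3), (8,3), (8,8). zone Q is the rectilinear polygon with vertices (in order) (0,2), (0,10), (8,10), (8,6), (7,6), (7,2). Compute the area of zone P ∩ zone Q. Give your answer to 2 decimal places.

8.00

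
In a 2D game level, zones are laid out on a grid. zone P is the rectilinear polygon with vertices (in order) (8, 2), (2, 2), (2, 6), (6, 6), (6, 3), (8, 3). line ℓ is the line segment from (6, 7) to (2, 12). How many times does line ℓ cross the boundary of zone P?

The segment lies entirely outside zone P and never meets its boundary.

0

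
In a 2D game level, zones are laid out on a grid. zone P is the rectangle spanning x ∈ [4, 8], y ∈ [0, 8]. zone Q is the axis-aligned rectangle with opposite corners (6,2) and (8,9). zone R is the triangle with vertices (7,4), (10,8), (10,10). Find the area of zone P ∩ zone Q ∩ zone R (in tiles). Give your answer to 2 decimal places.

0.33

The intersection is the polygon with vertices (8,5.333), (7,4), (8,6).
By the shoelace formula its area is 0.33.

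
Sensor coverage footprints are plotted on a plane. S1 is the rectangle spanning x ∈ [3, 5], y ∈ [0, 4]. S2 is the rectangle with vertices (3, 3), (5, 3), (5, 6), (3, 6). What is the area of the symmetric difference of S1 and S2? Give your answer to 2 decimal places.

10.00

|S1∩S2|: x∈[3,5], y∈[3,4] → 2·1 = 2.
|S1 △ S2| = |S1| + |S2| − 2·|S1∩S2| = 8 + 6 − 4 = 10.00.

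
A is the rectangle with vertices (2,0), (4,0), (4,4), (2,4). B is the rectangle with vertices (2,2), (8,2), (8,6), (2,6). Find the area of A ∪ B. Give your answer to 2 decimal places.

28.00

By inclusion–exclusion:
Individual areas: |A| = 8, |B| = 24.
|A∩B|: x∈[2,4], y∈[2,4] → 2·2 = 4.
|A ∪ B| = 32 − 4 = 28.00.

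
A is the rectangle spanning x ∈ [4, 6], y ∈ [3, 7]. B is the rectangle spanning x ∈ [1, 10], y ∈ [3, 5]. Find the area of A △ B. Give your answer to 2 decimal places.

|A∩B|: x∈[4,6], y∈[3,5] → 2·2 = 4.
|A △ B| = |A| + |B| − 2·|A∩B| = 8 + 18 − 8 = 18.00.

18.00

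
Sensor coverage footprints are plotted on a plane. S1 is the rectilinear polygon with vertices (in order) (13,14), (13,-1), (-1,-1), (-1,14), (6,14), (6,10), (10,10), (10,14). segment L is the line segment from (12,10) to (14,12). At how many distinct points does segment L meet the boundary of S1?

1

The segment meets the boundary at (13,11).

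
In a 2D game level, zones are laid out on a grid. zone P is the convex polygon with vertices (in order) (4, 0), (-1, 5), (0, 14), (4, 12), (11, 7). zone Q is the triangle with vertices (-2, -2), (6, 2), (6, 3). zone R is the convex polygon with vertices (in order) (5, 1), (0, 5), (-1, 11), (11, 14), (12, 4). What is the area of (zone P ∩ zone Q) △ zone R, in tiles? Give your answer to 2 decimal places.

|zone P ∩ zone Q| = 2.359.
|(zone P ∩ zone Q) ∩ zone R| = 1.5047.
|(zone P ∩ zone Q) △ zone R| = 2.359 + 118.5 − 3.0094 = 117.85.

117.85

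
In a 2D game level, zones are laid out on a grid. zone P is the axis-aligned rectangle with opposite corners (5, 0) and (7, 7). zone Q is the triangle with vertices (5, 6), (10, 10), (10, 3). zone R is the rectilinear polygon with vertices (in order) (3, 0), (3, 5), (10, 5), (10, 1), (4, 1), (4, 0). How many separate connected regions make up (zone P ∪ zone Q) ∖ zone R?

2

(zone P ∪ zone Q) ∖ zone R splits into 2 disjoint pieces (area 2, area 15.625).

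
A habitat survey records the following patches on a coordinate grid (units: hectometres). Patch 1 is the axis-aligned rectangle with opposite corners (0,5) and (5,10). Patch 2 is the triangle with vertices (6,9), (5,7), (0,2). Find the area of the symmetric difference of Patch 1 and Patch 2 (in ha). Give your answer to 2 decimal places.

24.62

|Patch 1| = 25, |Patch 2| = 2.5, |Patch 1∩Patch 2| = 1.4405.
|Patch 1 △ Patch 2| = |Patch 1| + |Patch 2| − 2·|Patch 1∩Patch 2| = 25 + 2.5 − 2.881 = 24.62.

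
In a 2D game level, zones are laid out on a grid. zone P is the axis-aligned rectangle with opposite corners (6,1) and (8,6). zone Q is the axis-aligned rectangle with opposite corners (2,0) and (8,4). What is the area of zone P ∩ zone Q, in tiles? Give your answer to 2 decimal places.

|zone P∩zone Q|: x∈[6,8], y∈[1,4] → 2·3 = 6.

6.00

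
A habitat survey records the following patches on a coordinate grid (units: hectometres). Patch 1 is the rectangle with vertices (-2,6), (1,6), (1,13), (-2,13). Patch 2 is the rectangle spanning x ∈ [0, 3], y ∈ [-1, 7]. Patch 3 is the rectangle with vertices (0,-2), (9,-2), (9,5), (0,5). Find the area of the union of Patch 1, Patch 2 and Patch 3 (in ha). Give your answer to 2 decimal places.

By inclusion–exclusion:
Individual areas: |Patch 1| = 21, |Patch 2| = 24, |Patch 3| = 63.
|Patch 1∩Patch 2|: x∈[0,1], y∈[6,7] → 1·1 = 1.
|Patch 1∩Patch 3| = 0 (no overlap).
|Patch 2∩Patch 3|: x∈[0,3], y∈[-1,5] → 3·6 = 18.
|Patch 1∩Patch 2∩Patch 3| = 0.
|Patch 1 ∪ Patch 2 ∪ Patch 3| = 108 − 19 + 0 = 89.00.

89.00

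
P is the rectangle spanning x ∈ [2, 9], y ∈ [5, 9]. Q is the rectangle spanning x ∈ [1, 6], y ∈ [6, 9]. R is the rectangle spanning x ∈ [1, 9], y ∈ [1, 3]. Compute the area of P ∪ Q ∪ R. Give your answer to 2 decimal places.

47.00

By inclusion–exclusion:
Individual areas: |P| = 28, |Q| = 15, |R| = 16.
|P∩Q|: x∈[2,6], y∈[6,9] → 4·3 = 12.
|P∩R| = 0 (no overlap).
|Q∩R| = 0 (no overlap).
|P∩Q∩R| = 0.
|P ∪ Q ∪ R| = 59 − 12 + 0 = 47.00.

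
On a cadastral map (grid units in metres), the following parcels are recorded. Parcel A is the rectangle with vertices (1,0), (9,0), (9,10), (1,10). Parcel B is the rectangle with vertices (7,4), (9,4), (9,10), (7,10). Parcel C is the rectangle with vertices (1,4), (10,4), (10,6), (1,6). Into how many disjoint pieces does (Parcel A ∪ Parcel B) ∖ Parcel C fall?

(Parcel A ∪ Parcel B) ∖ Parcel C splits into 2 disjoint pieces (area 32, area 32).

2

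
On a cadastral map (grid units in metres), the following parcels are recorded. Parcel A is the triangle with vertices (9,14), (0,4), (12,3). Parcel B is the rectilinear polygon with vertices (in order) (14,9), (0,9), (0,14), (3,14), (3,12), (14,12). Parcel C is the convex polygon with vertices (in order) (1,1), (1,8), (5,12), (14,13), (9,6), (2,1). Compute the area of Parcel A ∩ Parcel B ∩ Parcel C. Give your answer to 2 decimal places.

12.31

The intersection is the polygon with vertices (9.546,12), (10.364,9), (4.5,9), (7.2,12).
By the shoelace formula its area is 12.31.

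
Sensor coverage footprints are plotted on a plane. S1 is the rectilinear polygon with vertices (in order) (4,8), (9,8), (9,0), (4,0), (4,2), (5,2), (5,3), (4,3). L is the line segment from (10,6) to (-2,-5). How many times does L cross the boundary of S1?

The segment meets the boundary at (4,0.5), (9,5.083).

2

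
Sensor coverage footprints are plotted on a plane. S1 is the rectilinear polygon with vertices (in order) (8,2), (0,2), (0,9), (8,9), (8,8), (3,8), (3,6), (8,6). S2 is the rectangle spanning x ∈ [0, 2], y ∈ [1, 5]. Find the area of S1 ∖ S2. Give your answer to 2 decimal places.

40.00

|S1| = 46, |S1∩S2| = 6.
|S1 ∖ S2| = |S1| − |S1∩S2| = 46 − 6 = 40.00.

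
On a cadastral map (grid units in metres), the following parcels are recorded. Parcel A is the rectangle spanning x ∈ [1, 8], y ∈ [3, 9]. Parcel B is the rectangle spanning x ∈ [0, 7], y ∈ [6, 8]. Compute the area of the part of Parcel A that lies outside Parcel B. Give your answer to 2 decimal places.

30.00

|Parcel A∩Parcel B|: x∈[1,7], y∈[6,8] → 6·2 = 12.
|Parcel A| = 42.
|Parcel A ∖ Parcel B| = |Parcel A| − |Parcel A∩Parcel B| = 42 − 12 = 30.00.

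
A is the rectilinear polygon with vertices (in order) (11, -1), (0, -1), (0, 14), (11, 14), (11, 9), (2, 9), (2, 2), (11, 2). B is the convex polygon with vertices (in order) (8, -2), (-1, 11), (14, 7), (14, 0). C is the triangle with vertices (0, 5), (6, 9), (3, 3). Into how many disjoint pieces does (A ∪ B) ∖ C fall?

1

(A ∪ B) ∖ C is a single connected region.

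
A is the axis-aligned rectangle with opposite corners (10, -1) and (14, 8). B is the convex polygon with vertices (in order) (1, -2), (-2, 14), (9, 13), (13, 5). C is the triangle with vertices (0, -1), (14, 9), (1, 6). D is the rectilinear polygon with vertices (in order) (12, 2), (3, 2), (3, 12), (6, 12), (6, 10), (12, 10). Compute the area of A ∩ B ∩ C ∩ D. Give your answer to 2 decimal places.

The intersection is the polygon with vertices (11.79,7.421), (10,6.143), (10,8), (11.5,8).
By the shoelace formula its area is 2.10.

2.10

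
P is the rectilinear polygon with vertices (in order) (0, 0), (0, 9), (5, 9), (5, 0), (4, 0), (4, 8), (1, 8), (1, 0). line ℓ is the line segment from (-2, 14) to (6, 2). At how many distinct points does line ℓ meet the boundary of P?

The segment meets the boundary at (5,3.5), (4,5), (1.333,9), (2,8).

4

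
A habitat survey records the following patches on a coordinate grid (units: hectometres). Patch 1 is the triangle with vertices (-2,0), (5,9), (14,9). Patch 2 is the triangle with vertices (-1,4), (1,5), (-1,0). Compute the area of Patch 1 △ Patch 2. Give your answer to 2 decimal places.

|Patch 1| = 40.5, |Patch 2| = 4, |Patch 1∩Patch 2| = 0.599.
|Patch 1 △ Patch 2| = |Patch 1| + |Patch 2| − 2·|Patch 1∩Patch 2| = 40.5 + 4 − 1.198 = 43.30.

43.30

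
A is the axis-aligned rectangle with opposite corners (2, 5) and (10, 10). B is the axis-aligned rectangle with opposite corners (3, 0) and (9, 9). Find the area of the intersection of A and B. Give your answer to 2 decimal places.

|A∩B|: x∈[3,9], y∈[5,9] → 6·4 = 24.

24.00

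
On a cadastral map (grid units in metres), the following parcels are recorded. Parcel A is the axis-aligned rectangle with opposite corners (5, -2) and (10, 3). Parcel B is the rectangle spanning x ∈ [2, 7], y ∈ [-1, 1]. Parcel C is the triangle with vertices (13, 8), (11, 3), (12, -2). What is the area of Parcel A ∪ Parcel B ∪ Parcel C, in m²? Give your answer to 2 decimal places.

38.50

By inclusion–exclusion:
Individual areas: |Parcel A| = 25, |Parcel B| = 10, |Parcel C| = 7.5.
|Parcel A∩Parcel B|: x∈[5,7], y∈[-1,1] → 2·2 = 4.
|Parcel A∩Parcel C| = 0.
|Parcel B∩Parcel C| = 0.
|Parcel A∩Parcel B∩Parcel C| = 0.
|Parcel A ∪ Parcel B ∪ Parcel C| = 42.5 − 4 + 0 = 38.50.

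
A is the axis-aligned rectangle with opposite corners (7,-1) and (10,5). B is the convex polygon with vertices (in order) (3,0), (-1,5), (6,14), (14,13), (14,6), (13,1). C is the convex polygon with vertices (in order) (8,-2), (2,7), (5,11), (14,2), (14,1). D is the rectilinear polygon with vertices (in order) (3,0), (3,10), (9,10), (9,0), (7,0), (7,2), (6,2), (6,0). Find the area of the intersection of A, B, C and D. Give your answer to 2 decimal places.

The intersection is the polygon with vertices (7,0.4), (7,2), (7,5), (9,5), (9,0.6).
By the shoelace formula its area is 9.00.

9.00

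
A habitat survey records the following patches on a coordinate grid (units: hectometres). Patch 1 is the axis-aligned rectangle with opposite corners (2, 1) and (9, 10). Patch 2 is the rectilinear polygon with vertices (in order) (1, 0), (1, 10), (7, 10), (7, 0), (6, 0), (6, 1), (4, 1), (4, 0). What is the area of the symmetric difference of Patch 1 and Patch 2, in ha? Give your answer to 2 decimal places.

31.00

|Patch 1| = 63, |Patch 2| = 58, |Patch 1∩Patch 2| = 45.
|Patch 1 △ Patch 2| = |Patch 1| + |Patch 2| − 2·|Patch 1∩Patch 2| = 63 + 58 − 90 = 31.00.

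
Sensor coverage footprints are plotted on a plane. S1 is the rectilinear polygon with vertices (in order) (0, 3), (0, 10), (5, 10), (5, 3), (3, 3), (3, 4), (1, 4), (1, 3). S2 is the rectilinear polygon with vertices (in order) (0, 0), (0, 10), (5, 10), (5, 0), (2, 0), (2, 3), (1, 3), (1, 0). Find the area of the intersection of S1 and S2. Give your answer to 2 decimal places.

The intersection is the polygon with vertices (0,10), (5,10), (5,3), (3,3), (3,4), (1,4), (1,3), (0,3).
By the shoelace formula its area is 33.00.

33.00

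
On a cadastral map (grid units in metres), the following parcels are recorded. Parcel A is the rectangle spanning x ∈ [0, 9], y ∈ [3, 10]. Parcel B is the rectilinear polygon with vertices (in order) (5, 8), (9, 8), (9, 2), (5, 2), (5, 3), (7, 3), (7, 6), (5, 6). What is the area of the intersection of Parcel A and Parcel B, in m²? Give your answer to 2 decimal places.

14.00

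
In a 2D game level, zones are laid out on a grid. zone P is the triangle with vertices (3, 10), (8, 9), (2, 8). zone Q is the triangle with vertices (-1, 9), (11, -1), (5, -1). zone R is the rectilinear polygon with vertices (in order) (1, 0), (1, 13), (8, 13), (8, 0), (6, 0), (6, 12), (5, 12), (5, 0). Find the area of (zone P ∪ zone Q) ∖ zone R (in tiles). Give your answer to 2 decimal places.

|zone P ∪ zone Q| = 35.5.
|(zone P ∪ zone Q) ∩ zone R| = 22.2833.
|(zone P ∪ zone Q) ∖ zone R| = 35.5 − 22.2833 = 13.22.

13.22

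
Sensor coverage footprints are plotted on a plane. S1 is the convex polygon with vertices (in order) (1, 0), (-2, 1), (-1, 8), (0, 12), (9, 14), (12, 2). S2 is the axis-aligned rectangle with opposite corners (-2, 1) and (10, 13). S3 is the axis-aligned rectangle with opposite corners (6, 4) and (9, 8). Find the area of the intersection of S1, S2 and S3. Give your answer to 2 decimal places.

12.00

The intersection is the polygon with vertices (6,4), (6,8), (9,8), (9,4).
By the shoelace formula its area is 12.00.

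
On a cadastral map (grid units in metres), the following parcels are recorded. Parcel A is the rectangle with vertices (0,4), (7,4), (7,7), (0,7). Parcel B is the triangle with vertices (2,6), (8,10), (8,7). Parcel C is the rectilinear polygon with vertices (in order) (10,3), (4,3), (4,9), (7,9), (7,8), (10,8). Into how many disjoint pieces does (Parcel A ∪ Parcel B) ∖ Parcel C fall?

2

(Parcel A ∪ Parcel B) ∖ Parcel C splits into 2 disjoint pieces (area 12.0833, area 1.75).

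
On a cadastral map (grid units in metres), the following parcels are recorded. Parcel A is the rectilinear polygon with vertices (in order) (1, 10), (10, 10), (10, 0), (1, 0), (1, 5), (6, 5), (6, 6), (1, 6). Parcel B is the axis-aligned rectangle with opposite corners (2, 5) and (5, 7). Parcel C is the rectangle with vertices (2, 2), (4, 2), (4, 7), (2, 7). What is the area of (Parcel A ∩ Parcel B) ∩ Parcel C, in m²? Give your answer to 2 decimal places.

2.00

|Parcel A ∩ Parcel B| = 3.
|(Parcel A ∩ Parcel B) ∩ Parcel C| = 2.00.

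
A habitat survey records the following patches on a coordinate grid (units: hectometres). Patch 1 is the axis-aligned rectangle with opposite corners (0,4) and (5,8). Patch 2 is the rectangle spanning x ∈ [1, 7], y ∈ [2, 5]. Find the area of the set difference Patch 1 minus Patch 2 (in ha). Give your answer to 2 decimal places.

16.00

|Patch 1∩Patch 2|: x∈[1,5], y∈[4,5] → 4·1 = 4.
|Patch 1| = 20.
|Patch 1 ∖ Patch 2| = |Patch 1| − |Patch 1∩Patch 2| = 20 − 4 = 16.00.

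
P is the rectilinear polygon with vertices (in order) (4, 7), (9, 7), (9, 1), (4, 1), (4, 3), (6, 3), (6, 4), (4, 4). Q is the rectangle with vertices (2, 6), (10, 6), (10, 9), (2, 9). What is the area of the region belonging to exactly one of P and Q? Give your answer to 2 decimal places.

|P| = 28, |Q| = 24, |P∩Q| = 5.
|P △ Q| = |P| + |Q| − 2·|P∩Q| = 28 + 24 − 10 = 42.00.

42.00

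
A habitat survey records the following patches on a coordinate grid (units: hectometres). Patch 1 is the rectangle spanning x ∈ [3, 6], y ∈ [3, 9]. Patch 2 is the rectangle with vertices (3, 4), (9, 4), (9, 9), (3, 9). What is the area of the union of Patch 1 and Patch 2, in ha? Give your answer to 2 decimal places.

By inclusion–exclusion:
Individual areas: |Patch 1| = 18, |Patch 2| = 30.
|Patch 1∩Patch 2|: x∈[3,6], y∈[4,9] → 3·5 = 15.
|Patch 1 ∪ Patch 2| = 48 − 15 = 33.00.

33.00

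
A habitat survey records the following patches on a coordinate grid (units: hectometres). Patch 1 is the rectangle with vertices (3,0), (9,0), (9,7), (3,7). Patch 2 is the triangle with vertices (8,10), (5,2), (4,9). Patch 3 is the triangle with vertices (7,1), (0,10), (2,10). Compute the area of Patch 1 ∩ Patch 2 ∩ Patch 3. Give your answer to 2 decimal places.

0.88

The intersection is the polygon with vertices (5.398,3.06), (4.725,3.925), (4.5,5.5), (5.582,3.552).
By the shoelace formula its area is 0.88.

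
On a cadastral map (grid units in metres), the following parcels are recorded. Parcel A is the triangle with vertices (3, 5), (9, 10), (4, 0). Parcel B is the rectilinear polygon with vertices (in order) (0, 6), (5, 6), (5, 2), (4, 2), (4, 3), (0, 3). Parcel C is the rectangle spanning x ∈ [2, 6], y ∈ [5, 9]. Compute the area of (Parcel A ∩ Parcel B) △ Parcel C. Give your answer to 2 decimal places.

19.20

|Parcel A ∩ Parcel B| = 6.
|(Parcel A ∩ Parcel B) ∩ Parcel C| = 1.4.
|(Parcel A ∩ Parcel B) △ Parcel C| = 6 + 16 − 2.8 = 19.20.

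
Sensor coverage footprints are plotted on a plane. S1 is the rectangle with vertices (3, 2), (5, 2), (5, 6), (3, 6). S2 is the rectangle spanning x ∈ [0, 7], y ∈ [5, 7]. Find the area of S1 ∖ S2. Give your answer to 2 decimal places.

|S1∩S2|: x∈[3,5], y∈[5,6] → 2·1 = 2.
|S1| = 8.
|S1 ∖ S2| = |S1| − |S1∩S2| = 8 − 2 = 6.00.

6.00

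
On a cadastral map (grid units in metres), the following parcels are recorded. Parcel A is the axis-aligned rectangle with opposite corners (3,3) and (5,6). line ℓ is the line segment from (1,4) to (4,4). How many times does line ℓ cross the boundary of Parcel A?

1

The segment meets the boundary at (3,4).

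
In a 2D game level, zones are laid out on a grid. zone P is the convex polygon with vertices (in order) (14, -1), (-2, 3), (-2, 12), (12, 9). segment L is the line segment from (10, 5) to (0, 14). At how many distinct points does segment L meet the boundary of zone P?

1

The segment meets the boundary at (3.542,10.812).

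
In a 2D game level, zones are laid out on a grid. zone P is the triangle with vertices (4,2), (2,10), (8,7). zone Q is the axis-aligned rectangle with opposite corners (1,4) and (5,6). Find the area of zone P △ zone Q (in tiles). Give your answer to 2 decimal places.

|zone P| = 21, |zone Q| = 8, |zone P∩zone Q| = 3.5.
|zone P △ zone Q| = |zone P| + |zone Q| − 2·|zone P∩zone Q| = 21 + 8 − 7 = 22.00.

22.00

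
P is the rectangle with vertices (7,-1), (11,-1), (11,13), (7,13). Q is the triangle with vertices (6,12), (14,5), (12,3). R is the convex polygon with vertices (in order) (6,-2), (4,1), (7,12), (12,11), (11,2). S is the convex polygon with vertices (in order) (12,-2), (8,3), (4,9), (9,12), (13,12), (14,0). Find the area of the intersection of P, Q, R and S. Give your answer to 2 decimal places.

7.46

The intersection is the polygon with vertices (7,10.8), (7.22,10.932), (11,7.625), (11,4.5), (7,10.5).
By the shoelace formula its area is 7.46.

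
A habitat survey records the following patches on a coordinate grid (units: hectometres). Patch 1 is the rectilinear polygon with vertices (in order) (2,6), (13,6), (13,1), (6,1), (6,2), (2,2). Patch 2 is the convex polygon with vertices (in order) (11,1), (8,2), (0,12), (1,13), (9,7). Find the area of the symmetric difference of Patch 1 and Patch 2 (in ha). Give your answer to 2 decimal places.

59.53

|Patch 1| = 51, |Patch 2| = 40, |Patch 1∩Patch 2| = 15.7333.
|Patch 1 △ Patch 2| = |Patch 1| + |Patch 2| − 2·|Patch 1∩Patch 2| = 51 + 40 − 31.4667 = 59.53.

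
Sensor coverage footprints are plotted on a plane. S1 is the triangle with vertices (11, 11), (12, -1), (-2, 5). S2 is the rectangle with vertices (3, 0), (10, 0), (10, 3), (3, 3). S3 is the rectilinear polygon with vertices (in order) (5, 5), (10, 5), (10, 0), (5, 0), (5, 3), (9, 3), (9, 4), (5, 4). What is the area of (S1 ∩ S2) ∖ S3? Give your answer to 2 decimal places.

1.14

|S1 ∩ S2| = 11.4762.
|(S1 ∩ S2) ∩ S3| = 10.3333.
|(S1 ∩ S2) ∖ S3| = 11.4762 − 10.3333 = 1.14.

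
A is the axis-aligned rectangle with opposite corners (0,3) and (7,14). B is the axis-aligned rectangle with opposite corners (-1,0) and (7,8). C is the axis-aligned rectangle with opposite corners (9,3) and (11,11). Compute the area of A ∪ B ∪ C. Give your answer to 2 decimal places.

122.00

By inclusion–exclusion:
Individual areas: |A| = 77, |B| = 64, |C| = 16.
|A∩B|: x∈[0,7], y∈[3,8] → 7·5 = 35.
|A∩C| = 0 (no overlap).
|B∩C| = 0 (no overlap).
|A∩B∩C| = 0.
|A ∪ B ∪ C| = 157 − 35 + 0 = 122.00.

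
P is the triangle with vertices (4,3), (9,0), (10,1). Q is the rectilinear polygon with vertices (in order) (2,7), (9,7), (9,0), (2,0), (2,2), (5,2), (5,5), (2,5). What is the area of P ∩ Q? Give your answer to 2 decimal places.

The intersection is the polygon with vertices (5,2.4), (5,2.667), (9,1.333), (9,0).
By the shoelace formula its area is 3.20.

3.20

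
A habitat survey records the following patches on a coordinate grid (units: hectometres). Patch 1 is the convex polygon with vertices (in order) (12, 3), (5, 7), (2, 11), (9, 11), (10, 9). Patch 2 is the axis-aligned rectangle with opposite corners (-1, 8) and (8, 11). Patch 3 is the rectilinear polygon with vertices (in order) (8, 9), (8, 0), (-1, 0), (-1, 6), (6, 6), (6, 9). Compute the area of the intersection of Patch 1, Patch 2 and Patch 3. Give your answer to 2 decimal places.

2.00

The intersection is the polygon with vertices (8,8), (6,8), (6,9), (8,9).
By the shoelace formula its area is 2.00.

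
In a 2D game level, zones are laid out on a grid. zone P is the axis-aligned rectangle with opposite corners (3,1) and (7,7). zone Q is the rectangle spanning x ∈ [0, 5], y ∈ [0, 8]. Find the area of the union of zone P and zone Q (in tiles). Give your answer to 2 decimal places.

By inclusion–exclusion:
Individual areas: |zone P| = 24, |zone Q| = 40.
|zone P∩zone Q|: x∈[3,5], y∈[1,7] → 2·6 = 12.
|zone P ∪ zone Q| = 64 − 12 = 52.00.

52.00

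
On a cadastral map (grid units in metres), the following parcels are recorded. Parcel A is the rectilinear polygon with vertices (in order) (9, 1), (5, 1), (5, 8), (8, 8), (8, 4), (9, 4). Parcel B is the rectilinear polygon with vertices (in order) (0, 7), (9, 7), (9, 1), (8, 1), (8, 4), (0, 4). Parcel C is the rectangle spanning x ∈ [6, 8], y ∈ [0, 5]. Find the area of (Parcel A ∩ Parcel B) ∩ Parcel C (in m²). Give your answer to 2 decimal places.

|Parcel A ∩ Parcel B| = 12.
|(Parcel A ∩ Parcel B) ∩ Parcel C| = 2.00.

2.00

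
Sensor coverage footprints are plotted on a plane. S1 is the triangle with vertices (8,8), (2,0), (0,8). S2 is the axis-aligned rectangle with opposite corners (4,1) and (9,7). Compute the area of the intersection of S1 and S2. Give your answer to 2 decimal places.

The intersection is the polygon with vertices (4,2.667), (4,7), (7.25,7).
By the shoelace formula its area is 7.04.

7.04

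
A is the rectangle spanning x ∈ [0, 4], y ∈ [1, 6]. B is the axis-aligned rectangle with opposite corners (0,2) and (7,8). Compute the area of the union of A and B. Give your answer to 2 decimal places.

By inclusion–exclusion:
Individual areas: |A| = 20, |B| = 42.
|A∩B|: x∈[0,4], y∈[2,6] → 4·4 = 16.
|A ∪ B| = 62 − 16 = 46.00.

46.00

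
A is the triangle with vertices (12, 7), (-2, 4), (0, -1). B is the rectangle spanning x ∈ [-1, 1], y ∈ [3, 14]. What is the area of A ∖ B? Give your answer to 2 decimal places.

35.14

|A| = 38, |A∩B| = 2.8571.
|A ∖ B| = |A| − |A∩B| = 38 − 2.8571 = 35.14.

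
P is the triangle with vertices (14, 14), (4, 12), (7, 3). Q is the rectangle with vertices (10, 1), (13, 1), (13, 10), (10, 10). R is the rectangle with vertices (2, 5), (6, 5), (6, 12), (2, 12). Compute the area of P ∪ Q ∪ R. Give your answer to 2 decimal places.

95.34

By inclusion–exclusion:
Individual areas: |P| = 48, |Q| = 27, |R| = 28.
|P∩Q| = 1.6623.
|P∩R| = 6.
|Q∩R| = 0 (no overlap).
|P∩Q∩R| = 0.
|P ∪ Q ∪ R| = 103 − 7.6623 + 0 = 95.34.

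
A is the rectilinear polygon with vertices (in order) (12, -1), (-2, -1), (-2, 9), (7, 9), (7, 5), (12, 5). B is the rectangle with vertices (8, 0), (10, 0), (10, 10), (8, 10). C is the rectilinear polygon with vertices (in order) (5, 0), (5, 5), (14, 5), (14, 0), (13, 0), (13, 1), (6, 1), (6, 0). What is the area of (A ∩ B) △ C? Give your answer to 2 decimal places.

|A ∩ B| = 10.
|(A ∩ B) ∩ C| = 8.
|(A ∩ B) △ C| = 10 + 38 − 16 = 32.00.

32.00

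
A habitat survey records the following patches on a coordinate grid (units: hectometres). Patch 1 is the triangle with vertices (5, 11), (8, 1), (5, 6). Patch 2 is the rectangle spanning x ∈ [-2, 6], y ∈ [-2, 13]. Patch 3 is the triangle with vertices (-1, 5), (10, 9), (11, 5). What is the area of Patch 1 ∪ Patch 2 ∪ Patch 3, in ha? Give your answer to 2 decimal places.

By inclusion–exclusion:
Individual areas: |Patch 1| = 7.5, |Patch 2| = 120, |Patch 3| = 24.
|Patch 1∩Patch 2| = 4.1667.
|Patch 1∩Patch 3| = 3.1283.
|Patch 2∩Patch 3| = 8.9091.
|Patch 1∩Patch 2∩Patch 3| = 2.0636.
|Patch 1 ∪ Patch 2 ∪ Patch 3| = 151.5 − 16.2041 + 2.0636 = 137.36.

137.36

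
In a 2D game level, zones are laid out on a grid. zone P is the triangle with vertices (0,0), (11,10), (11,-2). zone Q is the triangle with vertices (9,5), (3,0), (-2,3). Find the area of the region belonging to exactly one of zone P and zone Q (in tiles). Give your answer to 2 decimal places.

61.04

|zone P| = 66, |zone Q| = 21.5, |zone P∩zone Q| = 13.2314.
|zone P △ zone Q| = |zone P| + |zone Q| − 2·|zone P∩zone Q| = 66 + 21.5 − 26.4629 = 61.04.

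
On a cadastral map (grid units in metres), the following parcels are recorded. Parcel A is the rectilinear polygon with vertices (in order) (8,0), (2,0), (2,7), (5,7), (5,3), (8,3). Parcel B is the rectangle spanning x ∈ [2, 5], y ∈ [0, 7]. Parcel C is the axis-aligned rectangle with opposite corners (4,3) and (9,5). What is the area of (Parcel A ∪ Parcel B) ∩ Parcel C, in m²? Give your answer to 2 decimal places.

|Parcel A ∪ Parcel B| = 30.
|(Parcel A ∪ Parcel B) ∩ Parcel C| = 2.00.

2.00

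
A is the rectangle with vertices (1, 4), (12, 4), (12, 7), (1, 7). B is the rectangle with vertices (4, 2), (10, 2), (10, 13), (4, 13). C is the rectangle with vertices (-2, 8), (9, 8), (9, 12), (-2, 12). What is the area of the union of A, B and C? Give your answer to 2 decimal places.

105.00

By inclusion–exclusion:
Individual areas: |A| = 33, |B| = 66, |C| = 44.
|A∩B|: x∈[4,10], y∈[4,7] → 6·3 = 18.
|A∩C| = 0 (no overlap).
|B∩C|: x∈[4,9], y∈[8,12] → 5·4 = 20.
|A∩B∩C| = 0.
|A ∪ B ∪ C| = 143 − 38 + 0 = 105.00.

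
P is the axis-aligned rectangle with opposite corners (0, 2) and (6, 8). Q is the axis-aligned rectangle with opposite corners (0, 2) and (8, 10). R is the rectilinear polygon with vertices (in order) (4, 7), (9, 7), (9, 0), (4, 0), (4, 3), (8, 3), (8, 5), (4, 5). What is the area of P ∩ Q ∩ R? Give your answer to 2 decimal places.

6.00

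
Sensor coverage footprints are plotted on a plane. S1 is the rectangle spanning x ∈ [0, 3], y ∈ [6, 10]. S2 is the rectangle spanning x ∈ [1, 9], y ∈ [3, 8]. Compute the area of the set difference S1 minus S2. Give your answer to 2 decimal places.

8.00

|S1∩S2|: x∈[1,3], y∈[6,8] → 2·2 = 4.
|S1| = 12.
|S1 ∖ S2| = |S1| − |S1∩S2| = 12 − 4 = 8.00.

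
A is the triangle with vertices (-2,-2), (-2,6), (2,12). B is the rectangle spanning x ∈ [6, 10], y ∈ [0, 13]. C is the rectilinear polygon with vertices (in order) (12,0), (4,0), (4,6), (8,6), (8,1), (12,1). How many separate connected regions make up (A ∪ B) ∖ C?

(A ∪ B) ∖ C splits into 2 disjoint pieces (area 16, area 38).

2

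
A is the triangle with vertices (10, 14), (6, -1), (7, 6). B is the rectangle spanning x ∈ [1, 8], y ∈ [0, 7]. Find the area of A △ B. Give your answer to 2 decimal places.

48.00

|A| = 6.5, |B| = 49, |A∩B| = 3.7506.
|A △ B| = |A| + |B| − 2·|A∩B| = 6.5 + 49 − 7.5012 = 48.00.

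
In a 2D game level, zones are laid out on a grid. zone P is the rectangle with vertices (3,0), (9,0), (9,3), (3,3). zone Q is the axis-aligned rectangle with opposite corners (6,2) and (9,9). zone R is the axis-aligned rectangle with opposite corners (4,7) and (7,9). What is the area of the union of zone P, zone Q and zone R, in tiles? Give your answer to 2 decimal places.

40.00

By inclusion–exclusion:
Individual areas: |zone P| = 18, |zone Q| = 21, |zone R| = 6.
|zone P∩zone Q|: x∈[6,9], y∈[2,3] → 3·1 = 3.
|zone P∩zone R| = 0 (no overlap).
|zone Q∩zone R|: x∈[6,7], y∈[7,9] → 1·2 = 2.
|zone P∩zone Q∩zone R| = 0.
|zone P ∪ zone Q ∪ zone R| = 45 − 5 + 0 = 40.00.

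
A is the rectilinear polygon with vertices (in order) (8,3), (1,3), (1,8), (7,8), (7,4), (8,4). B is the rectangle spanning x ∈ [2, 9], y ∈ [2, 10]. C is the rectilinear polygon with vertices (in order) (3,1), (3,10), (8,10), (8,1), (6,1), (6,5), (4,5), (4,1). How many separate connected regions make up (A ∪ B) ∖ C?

(A ∪ B) ∖ C splits into 3 disjoint pieces (area 13, area 8, area 6).

3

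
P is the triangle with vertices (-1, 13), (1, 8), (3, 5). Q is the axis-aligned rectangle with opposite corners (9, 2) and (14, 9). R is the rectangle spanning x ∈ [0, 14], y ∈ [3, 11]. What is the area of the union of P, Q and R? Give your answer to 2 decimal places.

By inclusion–exclusion:
Individual areas: |P| = 2, |Q| = 35, |R| = 112.
|P∩Q| = 0.
|P∩R| = 1.75.
|Q∩R|: x∈[9,14], y∈[3,9] → 5·6 = 30.
|P∩Q∩R| = 0.
|P ∪ Q ∪ R| = 149 − 31.75 + 0 = 117.25.

117.25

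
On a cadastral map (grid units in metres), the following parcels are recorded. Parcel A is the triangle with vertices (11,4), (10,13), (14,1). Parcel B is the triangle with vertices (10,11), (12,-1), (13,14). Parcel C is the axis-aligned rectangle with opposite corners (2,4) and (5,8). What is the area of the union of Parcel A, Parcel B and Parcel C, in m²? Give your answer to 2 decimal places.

By inclusion–exclusion:
Individual areas: |Parcel A| = 12, |Parcel B| = 21, |Parcel C| = 12.
|Parcel A∩Parcel B| = 8.7111.
|Parcel A∩Parcel C| = 0.
|Parcel B∩Parcel C| = 0.
|Parcel A∩Parcel B∩Parcel C| = 0.
|Parcel A ∪ Parcel B ∪ Parcel C| = 45 − 8.7111 + 0 = 36.29.

36.29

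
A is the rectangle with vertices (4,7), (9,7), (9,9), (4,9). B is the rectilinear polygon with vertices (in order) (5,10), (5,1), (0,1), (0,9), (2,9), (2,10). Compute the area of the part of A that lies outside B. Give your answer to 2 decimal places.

|A| = 10, |A∩B| = 2.
|A ∖ B| = |A| − |A∩B| = 10 − 2 = 8.00.

8.00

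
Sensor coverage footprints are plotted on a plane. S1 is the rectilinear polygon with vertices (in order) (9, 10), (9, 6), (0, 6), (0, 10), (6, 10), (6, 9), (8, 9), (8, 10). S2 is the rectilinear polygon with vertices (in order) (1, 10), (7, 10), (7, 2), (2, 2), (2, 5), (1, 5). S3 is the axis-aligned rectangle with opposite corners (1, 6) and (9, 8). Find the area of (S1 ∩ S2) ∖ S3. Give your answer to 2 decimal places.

|S1 ∩ S2| = 23.
|(S1 ∩ S2) ∩ S3| = 12.
|(S1 ∩ S2) ∖ S3| = 23 − 12 = 11.00.

11.00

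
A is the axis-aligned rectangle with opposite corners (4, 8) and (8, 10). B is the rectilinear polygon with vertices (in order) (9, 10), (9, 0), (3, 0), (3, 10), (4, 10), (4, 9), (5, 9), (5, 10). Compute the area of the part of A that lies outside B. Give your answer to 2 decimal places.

|A| = 8, |A∩B| = 7.
|A ∖ B| = |A| − |A∩B| = 8 − 7 = 1.00.

1.00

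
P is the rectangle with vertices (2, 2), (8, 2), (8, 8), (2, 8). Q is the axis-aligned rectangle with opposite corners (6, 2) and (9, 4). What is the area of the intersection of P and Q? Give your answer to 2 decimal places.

|P∩Q|: x∈[6,8], y∈[2,4] → 2·2 = 4.

4.00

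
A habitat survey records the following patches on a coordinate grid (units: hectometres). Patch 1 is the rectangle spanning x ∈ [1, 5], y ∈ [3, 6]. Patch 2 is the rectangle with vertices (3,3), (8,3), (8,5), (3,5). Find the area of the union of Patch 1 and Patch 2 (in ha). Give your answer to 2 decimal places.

18.00

By inclusion–exclusion:
Individual areas: |Patch 1| = 12, |Patch 2| = 10.
|Patch 1∩Patch 2|: x∈[3,5], y∈[3,5] → 2·2 = 4.
|Patch 1 ∪ Patch 2| = 22 − 4 = 18.00.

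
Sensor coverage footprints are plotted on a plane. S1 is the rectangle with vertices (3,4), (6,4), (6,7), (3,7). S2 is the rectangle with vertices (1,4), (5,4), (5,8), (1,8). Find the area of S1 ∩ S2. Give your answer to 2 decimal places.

|S1∩S2|: x∈[3,5], y∈[4,7] → 2·3 = 6.

6.00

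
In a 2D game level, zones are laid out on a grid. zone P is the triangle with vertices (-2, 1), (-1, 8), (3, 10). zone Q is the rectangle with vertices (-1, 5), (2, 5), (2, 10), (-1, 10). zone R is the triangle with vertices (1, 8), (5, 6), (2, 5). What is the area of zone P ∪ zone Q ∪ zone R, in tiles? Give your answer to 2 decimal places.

23.34

By inclusion–exclusion:
Individual areas: |zone P| = 13, |zone Q| = 15, |zone R| = 5.
|zone P∩zone Q| = 8.4056.
|zone P∩zone R| = 0.2899.
|zone Q∩zone R| = 1.25.
|zone P∩zone Q∩zone R| = 0.2899.
|zone P ∪ zone Q ∪ zone R| = 33 − 9.9454 + 0.2899 = 23.34.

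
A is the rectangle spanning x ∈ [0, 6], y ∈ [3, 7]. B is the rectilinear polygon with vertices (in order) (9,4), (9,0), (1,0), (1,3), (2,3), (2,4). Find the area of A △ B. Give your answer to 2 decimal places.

47.00

|A| = 24, |B| = 31, |A∩B| = 4.
|A △ B| = |A| + |B| − 2·|A∩B| = 24 + 31 − 8 = 47.00.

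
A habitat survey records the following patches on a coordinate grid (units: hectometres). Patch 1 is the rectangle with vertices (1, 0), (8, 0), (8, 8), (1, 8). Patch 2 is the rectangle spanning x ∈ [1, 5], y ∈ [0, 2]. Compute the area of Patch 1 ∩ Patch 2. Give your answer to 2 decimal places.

8.00

|Patch 1∩Patch 2|: x∈[1,5], y∈[0,2] → 4·2 = 8.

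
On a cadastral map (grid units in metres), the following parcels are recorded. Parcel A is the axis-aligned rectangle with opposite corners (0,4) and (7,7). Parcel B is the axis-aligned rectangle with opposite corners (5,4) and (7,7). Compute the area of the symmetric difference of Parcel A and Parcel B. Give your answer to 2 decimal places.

|Parcel A∩Parcel B|: x∈[5,7], y∈[4,7] → 2·3 = 6.
|Parcel A △ Parcel B| = |Parcel A| + |Parcel B| − 2·|Parcel A∩Parcel B| = 21 + 6 − 12 = 15.00.

15.00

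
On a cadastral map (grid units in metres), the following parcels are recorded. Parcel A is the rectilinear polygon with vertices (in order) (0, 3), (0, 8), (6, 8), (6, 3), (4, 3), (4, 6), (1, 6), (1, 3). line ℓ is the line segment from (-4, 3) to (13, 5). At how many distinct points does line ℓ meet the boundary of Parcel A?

4

The segment meets the boundary at (6,4.176), (4,3.941), (1,3.588), (0,3.471).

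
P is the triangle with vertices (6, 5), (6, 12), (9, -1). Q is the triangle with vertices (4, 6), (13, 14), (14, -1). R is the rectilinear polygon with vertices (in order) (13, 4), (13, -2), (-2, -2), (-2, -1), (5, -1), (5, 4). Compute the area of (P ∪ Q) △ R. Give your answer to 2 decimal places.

98.90

|P ∪ Q| = 76.2326.
|(P ∪ Q) ∩ R| = 16.1642.
|(P ∪ Q) △ R| = 76.2326 + 55 − 32.3284 = 98.90.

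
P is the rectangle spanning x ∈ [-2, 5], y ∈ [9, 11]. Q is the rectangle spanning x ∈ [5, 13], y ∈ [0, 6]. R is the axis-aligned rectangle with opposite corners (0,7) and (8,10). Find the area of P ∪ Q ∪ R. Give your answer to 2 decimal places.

81.00

By inclusion–exclusion:
Individual areas: |P| = 14, |Q| = 48, |R| = 24.
|P∩Q| = 0 (no overlap).
|P∩R|: x∈[0,5], y∈[9,10] → 5·1 = 5.
|Q∩R| = 0 (no overlap).
|P∩Q∩R| = 0.
|P ∪ Q ∪ R| = 86 − 5 + 0 = 81.00.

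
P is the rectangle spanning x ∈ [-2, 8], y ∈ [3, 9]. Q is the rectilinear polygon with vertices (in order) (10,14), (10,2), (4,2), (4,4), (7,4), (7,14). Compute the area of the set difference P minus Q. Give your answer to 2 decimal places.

|P| = 60, |P∩Q| = 9.
|P ∖ Q| = |P| − |P∩Q| = 60 − 9 = 51.00.

51.00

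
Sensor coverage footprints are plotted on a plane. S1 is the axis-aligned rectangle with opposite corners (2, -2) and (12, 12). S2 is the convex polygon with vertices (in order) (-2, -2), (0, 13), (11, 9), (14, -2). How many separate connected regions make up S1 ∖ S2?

S1 ∖ S2 is a single connected region.

1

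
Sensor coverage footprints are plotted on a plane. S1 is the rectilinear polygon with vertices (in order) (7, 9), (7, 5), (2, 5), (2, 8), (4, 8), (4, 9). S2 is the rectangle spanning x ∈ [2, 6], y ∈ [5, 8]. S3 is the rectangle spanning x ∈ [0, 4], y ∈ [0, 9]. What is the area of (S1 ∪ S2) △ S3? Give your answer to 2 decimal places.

42.00

|S1 ∪ S2| = 18.
|(S1 ∪ S2) ∩ S3| = 6.
|(S1 ∪ S2) △ S3| = 18 + 36 − 12 = 42.00.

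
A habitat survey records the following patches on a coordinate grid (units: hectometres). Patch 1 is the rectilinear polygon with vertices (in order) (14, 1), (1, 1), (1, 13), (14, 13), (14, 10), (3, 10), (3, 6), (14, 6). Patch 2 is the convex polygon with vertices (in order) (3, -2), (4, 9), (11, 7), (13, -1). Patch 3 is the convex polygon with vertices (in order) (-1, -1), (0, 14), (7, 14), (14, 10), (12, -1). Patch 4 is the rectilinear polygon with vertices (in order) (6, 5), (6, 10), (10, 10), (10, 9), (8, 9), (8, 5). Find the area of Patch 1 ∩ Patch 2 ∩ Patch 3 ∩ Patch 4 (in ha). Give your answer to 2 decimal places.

The intersection is the polygon with vertices (8,6), (8,5), (6,5), (6,6).
By the shoelace formula its area is 2.00.

2.00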